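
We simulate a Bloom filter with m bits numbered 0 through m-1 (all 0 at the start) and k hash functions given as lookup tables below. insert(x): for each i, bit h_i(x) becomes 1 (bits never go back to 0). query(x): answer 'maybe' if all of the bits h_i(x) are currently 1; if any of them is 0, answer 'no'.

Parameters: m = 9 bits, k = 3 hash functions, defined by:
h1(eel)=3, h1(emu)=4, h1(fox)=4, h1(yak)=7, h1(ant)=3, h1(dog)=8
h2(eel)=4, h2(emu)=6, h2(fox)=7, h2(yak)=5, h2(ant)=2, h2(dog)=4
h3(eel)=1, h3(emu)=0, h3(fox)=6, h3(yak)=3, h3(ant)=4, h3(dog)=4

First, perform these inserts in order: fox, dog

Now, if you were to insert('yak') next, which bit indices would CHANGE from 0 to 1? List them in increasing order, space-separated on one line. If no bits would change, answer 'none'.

Answer: 3 5

Derivation:
Start: bits=000000000
After insert 'fox': sets bits 4 6 7 -> bits=000010110
After insert 'dog': sets bits 4 8 -> bits=000010111
insert 'yak' would touch bits 3 5 7; currently bit3=0, bit5=0, bit7=1
Bits that are 0 among those (would change 0->1): 3 5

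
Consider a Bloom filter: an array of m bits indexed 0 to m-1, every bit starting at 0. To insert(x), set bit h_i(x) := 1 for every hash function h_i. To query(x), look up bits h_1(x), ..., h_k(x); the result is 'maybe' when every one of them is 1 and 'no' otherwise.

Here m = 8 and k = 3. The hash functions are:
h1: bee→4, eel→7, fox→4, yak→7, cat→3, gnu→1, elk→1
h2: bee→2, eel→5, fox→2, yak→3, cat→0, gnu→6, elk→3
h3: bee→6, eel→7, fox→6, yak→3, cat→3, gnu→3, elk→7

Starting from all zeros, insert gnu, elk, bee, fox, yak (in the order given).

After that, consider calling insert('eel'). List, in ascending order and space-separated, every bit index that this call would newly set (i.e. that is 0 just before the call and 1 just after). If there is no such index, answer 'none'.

Answer: 5

Derivation:
Start: bits=00000000
After insert 'gnu': sets bits 1 3 6 -> bits=01010010
After insert 'elk': sets bits 1 3 7 -> bits=01010011
After insert 'bee': sets bits 2 4 6 -> bits=01111011
After insert 'fox': sets bits 2 4 6 -> bits=01111011
After insert 'yak': sets bits 3 7 -> bits=01111011
insert 'eel' would touch bits 5 7; currently bit5=0, bit7=1
Bits that are 0 among those (would change 0->1): 5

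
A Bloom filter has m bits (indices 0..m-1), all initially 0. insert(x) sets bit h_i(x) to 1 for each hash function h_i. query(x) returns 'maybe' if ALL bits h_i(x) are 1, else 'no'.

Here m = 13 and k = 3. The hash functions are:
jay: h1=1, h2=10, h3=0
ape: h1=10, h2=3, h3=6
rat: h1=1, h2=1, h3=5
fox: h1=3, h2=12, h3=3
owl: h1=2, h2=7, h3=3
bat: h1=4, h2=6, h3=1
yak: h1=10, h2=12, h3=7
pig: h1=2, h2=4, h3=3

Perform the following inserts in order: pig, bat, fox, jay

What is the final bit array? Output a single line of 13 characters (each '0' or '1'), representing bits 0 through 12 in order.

Answer: 1111101000101

Derivation:
Start: bits=0000000000000
After insert 'pig': sets bits 2 3 4 -> bits=0011100000000
After insert 'bat': sets bits 1 4 6 -> bits=0111101000000
After insert 'fox': sets bits 3 12 -> bits=0111101000001
After insert 'jay': sets bits 0 1 10 -> bits=1111101000101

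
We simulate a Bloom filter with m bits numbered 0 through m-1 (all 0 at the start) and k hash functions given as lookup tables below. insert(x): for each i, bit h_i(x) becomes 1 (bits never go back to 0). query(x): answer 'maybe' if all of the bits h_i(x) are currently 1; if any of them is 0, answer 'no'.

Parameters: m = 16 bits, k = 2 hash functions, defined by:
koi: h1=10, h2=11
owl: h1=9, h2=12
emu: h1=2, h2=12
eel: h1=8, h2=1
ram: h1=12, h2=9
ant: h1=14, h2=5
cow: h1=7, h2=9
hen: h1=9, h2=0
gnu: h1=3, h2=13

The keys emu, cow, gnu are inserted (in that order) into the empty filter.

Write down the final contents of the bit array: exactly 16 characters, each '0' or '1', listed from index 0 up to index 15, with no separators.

Start: bits=0000000000000000
After insert 'emu': sets bits 2 12 -> bits=0010000000001000
After insert 'cow': sets bits 7 9 -> bits=0010000101001000
After insert 'gnu': sets bits 3 13 -> bits=0011000101001100

Answer: 0011000101001100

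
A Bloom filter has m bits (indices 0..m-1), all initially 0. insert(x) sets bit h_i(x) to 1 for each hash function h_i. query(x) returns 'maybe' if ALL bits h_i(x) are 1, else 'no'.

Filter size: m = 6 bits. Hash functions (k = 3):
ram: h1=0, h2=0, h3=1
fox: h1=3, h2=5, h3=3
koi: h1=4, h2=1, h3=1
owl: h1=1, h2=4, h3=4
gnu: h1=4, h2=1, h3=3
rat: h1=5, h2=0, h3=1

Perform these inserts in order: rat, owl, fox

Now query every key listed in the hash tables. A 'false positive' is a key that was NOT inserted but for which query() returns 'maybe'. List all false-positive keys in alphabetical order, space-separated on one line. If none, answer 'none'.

Start: bits=000000
After insert 'rat': sets bits 0 1 5 -> bits=110001
After insert 'owl': sets bits 1 4 -> bits=110011
After insert 'fox': sets bits 3 5 -> bits=110111
Not inserted: gnu koi ram — query each against bits=110111:
query gnu: checks bit1=1, bit3=1, bit4=1 (all 1) -> maybe => FALSE POSITIVE
query koi: checks bit1=1, bit4=1 (all 1) -> maybe => FALSE POSITIVE
query ram: checks bit0=1, bit1=1 (all 1) -> maybe => FALSE POSITIVE
False positives (alphabetical): gnu koi ram

Answer: gnu koi ram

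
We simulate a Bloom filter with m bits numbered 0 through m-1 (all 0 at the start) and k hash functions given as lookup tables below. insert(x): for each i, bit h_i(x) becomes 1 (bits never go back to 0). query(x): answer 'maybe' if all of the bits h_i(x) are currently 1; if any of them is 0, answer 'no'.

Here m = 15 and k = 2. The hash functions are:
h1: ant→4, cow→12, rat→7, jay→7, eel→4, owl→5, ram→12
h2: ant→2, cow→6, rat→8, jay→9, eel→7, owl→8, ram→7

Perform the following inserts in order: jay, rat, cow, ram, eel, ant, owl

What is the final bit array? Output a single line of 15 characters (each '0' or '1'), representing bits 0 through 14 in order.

Start: bits=000000000000000
After insert 'jay': sets bits 7 9 -> bits=000000010100000
After insert 'rat': sets bits 7 8 -> bits=000000011100000
After insert 'cow': sets bits 6 12 -> bits=000000111100100
After insert 'ram': sets bits 7 12 -> bits=000000111100100
After insert 'eel': sets bits 4 7 -> bits=000010111100100
After insert 'ant': sets bits 2 4 -> bits=001010111100100
After insert 'owl': sets bits 5 8 -> bits=001011111100100

Answer: 001011111100100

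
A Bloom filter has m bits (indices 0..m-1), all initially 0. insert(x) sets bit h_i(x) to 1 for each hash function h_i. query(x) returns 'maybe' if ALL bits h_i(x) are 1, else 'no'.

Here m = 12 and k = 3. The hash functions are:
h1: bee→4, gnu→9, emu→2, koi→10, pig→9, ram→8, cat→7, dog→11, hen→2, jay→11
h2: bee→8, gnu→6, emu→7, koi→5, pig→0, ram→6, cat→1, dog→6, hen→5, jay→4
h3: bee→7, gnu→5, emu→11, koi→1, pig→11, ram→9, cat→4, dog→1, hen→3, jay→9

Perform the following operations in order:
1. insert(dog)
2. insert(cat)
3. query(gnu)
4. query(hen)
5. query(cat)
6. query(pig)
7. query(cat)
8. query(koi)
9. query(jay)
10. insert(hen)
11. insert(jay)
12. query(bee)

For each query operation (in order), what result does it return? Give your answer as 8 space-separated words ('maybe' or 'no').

Start: bits=000000000000
Op 1: insert dog -> sets bits 1 6 11 -> bits=010000100001
Op 2: insert cat -> sets bits 1 4 7 -> bits=010010110001
Op 3: query gnu -> checks bit5=0, bit6=1, bit9=0 (has a 0) -> no
Op 4: query hen -> checks bit2=0, bit3=0, bit5=0 (has a 0) -> no
Op 5: query cat -> checks bit1=1, bit4=1, bit7=1 (all 1) -> maybe
Op 6: query pig -> checks bit0=0, bit9=0, bit11=1 (has a 0) -> no
Op 7: query cat -> checks bit1=1, bit4=1, bit7=1 (all 1) -> maybe
Op 8: query koi -> checks bit1=1, bit5=0, bit10=0 (has a 0) -> no
Op 9: query jay -> checks bit4=1, bit9=0, bit11=1 (has a 0) -> no
Op 10: insert hen -> sets bits 2 3 5 -> bits=011111110001
Op 11: insert jay -> sets bits 4 9 11 -> bits=011111110101
Op 12: query bee -> checks bit4=1, bit7=1, bit8=0 (has a 0) -> no
Query results in order: no no maybe no maybe no no no

Answer: no no maybe no maybe no no no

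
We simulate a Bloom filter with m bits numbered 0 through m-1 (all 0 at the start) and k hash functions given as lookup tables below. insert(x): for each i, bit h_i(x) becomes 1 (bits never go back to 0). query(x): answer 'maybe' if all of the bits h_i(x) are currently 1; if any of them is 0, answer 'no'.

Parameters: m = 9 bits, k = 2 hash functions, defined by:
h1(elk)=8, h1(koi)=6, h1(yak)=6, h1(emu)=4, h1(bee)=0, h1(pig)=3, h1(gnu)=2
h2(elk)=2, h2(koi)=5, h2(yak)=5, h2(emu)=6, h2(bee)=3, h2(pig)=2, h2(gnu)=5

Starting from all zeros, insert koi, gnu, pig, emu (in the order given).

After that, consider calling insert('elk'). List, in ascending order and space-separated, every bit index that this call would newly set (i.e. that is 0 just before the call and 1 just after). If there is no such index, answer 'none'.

Start: bits=000000000
After insert 'koi': sets bits 5 6 -> bits=000001100
After insert 'gnu': sets bits 2 5 -> bits=001001100
After insert 'pig': sets bits 2 3 -> bits=001101100
After insert 'emu': sets bits 4 6 -> bits=001111100
insert 'elk' would touch bits 2 8; currently bit2=1, bit8=0
Bits that are 0 among those (would change 0->1): 8

Answer: 8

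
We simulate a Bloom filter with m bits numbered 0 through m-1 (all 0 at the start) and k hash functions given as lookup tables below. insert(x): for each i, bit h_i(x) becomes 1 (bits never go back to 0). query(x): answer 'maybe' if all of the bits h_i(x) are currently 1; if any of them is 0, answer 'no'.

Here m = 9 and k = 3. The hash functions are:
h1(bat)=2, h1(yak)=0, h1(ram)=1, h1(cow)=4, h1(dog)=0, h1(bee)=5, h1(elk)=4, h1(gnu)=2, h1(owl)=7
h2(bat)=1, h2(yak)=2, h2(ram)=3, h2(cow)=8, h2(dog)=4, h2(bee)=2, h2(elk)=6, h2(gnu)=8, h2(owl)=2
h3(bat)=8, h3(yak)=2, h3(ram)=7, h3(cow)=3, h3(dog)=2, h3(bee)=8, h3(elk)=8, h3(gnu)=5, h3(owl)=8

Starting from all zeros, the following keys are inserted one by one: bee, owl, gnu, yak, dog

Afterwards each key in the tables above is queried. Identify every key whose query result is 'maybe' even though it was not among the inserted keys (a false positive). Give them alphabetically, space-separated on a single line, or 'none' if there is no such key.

Start: bits=000000000
After insert 'bee': sets bits 2 5 8 -> bits=001001001
After insert 'owl': sets bits 2 7 8 -> bits=001001011
After insert 'gnu': sets bits 2 5 8 -> bits=001001011
After insert 'yak': sets bits 0 2 -> bits=101001011
After insert 'dog': sets bits 0 2 4 -> bits=101011011
Not inserted: bat cow elk ram — query each against bits=101011011:
query bat: checks bit1=0, bit2=1, bit8=1 (has a 0) -> no => not a false positive
query cow: checks bit3=0, bit4=1, bit8=1 (has a 0) -> no => not a false positive
query elk: checks bit4=1, bit6=0, bit8=1 (has a 0) -> no => not a false positive
query ram: checks bit1=0, bit3=0, bit7=1 (has a 0) -> no => not a false positive
False positives (alphabetical): none

Answer: none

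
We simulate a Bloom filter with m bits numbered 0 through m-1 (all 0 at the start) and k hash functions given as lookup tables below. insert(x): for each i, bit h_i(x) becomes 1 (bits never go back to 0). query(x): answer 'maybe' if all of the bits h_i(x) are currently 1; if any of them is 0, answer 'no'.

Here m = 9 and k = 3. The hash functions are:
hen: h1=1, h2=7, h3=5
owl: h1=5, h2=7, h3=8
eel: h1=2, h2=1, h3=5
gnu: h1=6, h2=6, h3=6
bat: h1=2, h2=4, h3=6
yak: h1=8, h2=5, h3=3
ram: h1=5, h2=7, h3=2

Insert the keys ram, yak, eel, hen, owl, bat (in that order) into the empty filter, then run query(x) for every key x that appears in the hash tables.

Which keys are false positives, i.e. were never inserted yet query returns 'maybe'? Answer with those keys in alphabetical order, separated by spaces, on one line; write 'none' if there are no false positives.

Start: bits=000000000
After insert 'ram': sets bits 2 5 7 -> bits=001001010
After insert 'yak': sets bits 3 5 8 -> bits=001101011
After insert 'eel': sets bits 1 2 5 -> bits=011101011
After insert 'hen': sets bits 1 5 7 -> bits=011101011
After insert 'owl': sets bits 5 7 8 -> bits=011101011
After insert 'bat': sets bits 2 4 6 -> bits=011111111
Not inserted: gnu — query each against bits=011111111:
query gnu: checks bit6=1 (all 1) -> maybe => FALSE POSITIVE
False positives (alphabetical): gnu

Answer: gnu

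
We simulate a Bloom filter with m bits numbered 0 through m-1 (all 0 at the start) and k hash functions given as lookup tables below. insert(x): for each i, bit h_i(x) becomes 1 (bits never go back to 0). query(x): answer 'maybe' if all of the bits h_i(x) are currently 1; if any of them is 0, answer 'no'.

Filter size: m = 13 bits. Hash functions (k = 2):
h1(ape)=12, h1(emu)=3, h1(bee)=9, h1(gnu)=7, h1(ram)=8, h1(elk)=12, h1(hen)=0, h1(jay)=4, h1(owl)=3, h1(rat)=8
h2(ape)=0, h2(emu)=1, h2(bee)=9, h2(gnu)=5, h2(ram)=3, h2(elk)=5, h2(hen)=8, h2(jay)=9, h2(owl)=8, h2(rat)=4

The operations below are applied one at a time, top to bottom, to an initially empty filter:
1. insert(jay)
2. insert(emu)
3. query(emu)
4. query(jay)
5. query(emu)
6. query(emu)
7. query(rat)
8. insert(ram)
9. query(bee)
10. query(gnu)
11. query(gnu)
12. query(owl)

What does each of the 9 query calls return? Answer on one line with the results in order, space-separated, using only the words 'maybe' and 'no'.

Answer: maybe maybe maybe maybe no maybe no no maybe

Derivation:
Start: bits=0000000000000
Op 1: insert jay -> sets bits 4 9 -> bits=0000100001000
Op 2: insert emu -> sets bits 1 3 -> bits=0101100001000
Op 3: query emu -> checks bit1=1, bit3=1 (all 1) -> maybe
Op 4: query jay -> checks bit4=1, bit9=1 (all 1) -> maybe
Op 5: query emu -> checks bit1=1, bit3=1 (all 1) -> maybe
Op 6: query emu -> checks bit1=1, bit3=1 (all 1) -> maybe
Op 7: query rat -> checks bit4=1, bit8=0 (has a 0) -> no
Op 8: insert ram -> sets bits 3 8 -> bits=0101100011000
Op 9: query bee -> checks bit9=1 (all 1) -> maybe
Op 10: query gnu -> checks bit5=0, bit7=0 (has a 0) -> no
Op 11: query gnu -> checks bit5=0, bit7=0 (has a 0) -> no
Op 12: query owl -> checks bit3=1, bit8=1 (all 1) -> maybe
Query results in order: maybe maybe maybe maybe no maybe no no maybe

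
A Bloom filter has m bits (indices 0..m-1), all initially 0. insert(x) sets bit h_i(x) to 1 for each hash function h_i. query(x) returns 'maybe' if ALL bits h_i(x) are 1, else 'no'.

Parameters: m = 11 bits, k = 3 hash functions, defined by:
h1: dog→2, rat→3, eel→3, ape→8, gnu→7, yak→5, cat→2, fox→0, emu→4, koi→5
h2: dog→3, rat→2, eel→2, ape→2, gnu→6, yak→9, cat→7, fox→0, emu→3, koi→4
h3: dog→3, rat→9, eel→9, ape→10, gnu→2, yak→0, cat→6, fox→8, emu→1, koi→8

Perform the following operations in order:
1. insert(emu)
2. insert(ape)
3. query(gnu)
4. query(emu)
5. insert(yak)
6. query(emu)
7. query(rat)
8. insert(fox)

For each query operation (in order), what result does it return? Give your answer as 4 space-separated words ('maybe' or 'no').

Start: bits=00000000000
Op 1: insert emu -> sets bits 1 3 4 -> bits=01011000000
Op 2: insert ape -> sets bits 2 8 10 -> bits=01111000101
Op 3: query gnu -> checks bit2=1, bit6=0, bit7=0 (has a 0) -> no
Op 4: query emu -> checks bit1=1, bit3=1, bit4=1 (all 1) -> maybe
Op 5: insert yak -> sets bits 0 5 9 -> bits=11111100111
Op 6: query emu -> checks bit1=1, bit3=1, bit4=1 (all 1) -> maybe
Op 7: query rat -> checks bit2=1, bit3=1, bit9=1 (all 1) -> maybe
Op 8: insert fox -> sets bits 0 8 -> bits=11111100111
Query results in order: no maybe maybe maybe

Answer: no maybe maybe maybe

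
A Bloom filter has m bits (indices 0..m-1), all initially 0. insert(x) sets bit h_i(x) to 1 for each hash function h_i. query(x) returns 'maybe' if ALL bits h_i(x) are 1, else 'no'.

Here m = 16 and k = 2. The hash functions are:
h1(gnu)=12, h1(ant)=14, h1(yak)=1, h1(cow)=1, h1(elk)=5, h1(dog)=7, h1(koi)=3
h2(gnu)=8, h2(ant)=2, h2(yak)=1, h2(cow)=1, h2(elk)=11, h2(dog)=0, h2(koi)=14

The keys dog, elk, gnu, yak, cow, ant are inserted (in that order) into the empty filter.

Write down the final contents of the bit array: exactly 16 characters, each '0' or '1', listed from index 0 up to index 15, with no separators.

Start: bits=0000000000000000
After insert 'dog': sets bits 0 7 -> bits=1000000100000000
After insert 'elk': sets bits 5 11 -> bits=1000010100010000
After insert 'gnu': sets bits 8 12 -> bits=1000010110011000
After insert 'yak': sets bits 1 -> bits=1100010110011000
After insert 'cow': sets bits 1 -> bits=1100010110011000
After insert 'ant': sets bits 2 14 -> bits=1110010110011010

Answer: 1110010110011010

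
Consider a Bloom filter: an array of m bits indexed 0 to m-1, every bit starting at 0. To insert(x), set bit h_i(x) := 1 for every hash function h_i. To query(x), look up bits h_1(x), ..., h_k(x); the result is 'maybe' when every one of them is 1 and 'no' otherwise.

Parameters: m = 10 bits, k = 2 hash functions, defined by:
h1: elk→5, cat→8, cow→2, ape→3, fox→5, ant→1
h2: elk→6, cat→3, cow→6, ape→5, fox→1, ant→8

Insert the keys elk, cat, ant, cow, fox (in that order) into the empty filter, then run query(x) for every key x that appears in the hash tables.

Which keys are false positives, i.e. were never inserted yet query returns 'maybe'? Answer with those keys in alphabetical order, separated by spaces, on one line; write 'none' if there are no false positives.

Answer: ape

Derivation:
Start: bits=0000000000
After insert 'elk': sets bits 5 6 -> bits=0000011000
After insert 'cat': sets bits 3 8 -> bits=0001011010
After insert 'ant': sets bits 1 8 -> bits=0101011010
After insert 'cow': sets bits 2 6 -> bits=0111011010
After insert 'fox': sets bits 1 5 -> bits=0111011010
Not inserted: ape — query each against bits=0111011010:
query ape: checks bit3=1, bit5=1 (all 1) -> maybe => FALSE POSITIVE
False positives (alphabetical): ape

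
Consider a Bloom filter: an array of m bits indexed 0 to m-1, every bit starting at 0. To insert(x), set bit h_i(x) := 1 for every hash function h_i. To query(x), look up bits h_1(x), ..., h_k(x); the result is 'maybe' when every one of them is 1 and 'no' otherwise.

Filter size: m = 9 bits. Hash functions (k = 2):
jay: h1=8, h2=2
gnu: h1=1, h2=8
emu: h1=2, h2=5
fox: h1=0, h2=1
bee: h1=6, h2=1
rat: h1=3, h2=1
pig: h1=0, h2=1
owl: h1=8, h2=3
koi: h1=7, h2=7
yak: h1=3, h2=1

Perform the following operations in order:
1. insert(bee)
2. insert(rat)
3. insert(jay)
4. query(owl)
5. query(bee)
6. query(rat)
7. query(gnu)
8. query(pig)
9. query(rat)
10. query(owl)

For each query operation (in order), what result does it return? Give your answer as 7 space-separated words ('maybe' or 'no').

Start: bits=000000000
Op 1: insert bee -> sets bits 1 6 -> bits=010000100
Op 2: insert rat -> sets bits 1 3 -> bits=010100100
Op 3: insert jay -> sets bits 2 8 -> bits=011100101
Op 4: query owl -> checks bit3=1, bit8=1 (all 1) -> maybe
Op 5: query bee -> checks bit1=1, bit6=1 (all 1) -> maybe
Op 6: query rat -> checks bit1=1, bit3=1 (all 1) -> maybe
Op 7: query gnu -> checks bit1=1, bit8=1 (all 1) -> maybe
Op 8: query pig -> checks bit0=0, bit1=1 (has a 0) -> no
Op 9: query rat -> checks bit1=1, bit3=1 (all 1) -> maybe
Op 10: query owl -> checks bit3=1, bit8=1 (all 1) -> maybe
Query results in order: maybe maybe maybe maybe no maybe maybe

Answer: maybe maybe maybe maybe no maybe maybe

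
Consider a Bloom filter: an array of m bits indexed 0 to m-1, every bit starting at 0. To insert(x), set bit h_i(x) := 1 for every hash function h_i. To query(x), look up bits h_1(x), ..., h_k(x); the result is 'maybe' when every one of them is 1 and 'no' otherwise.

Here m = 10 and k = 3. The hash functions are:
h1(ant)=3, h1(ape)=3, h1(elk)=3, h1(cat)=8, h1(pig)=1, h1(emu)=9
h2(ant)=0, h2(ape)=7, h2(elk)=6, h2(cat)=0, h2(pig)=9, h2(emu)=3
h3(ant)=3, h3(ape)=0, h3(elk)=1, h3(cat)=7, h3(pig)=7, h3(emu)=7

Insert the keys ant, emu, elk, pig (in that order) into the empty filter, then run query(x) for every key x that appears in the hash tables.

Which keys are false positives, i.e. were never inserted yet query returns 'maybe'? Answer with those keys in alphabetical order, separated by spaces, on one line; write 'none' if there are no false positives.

Answer: ape

Derivation:
Start: bits=0000000000
After insert 'ant': sets bits 0 3 -> bits=1001000000
After insert 'emu': sets bits 3 7 9 -> bits=1001000101
After insert 'elk': sets bits 1 3 6 -> bits=1101001101
After insert 'pig': sets bits 1 7 9 -> bits=1101001101
Not inserted: ape cat — query each against bits=1101001101:
query ape: checks bit0=1, bit3=1, bit7=1 (all 1) -> maybe => FALSE POSITIVE
query cat: checks bit0=1, bit7=1, bit8=0 (has a 0) -> no => not a false positive
False positives (alphabetical): ape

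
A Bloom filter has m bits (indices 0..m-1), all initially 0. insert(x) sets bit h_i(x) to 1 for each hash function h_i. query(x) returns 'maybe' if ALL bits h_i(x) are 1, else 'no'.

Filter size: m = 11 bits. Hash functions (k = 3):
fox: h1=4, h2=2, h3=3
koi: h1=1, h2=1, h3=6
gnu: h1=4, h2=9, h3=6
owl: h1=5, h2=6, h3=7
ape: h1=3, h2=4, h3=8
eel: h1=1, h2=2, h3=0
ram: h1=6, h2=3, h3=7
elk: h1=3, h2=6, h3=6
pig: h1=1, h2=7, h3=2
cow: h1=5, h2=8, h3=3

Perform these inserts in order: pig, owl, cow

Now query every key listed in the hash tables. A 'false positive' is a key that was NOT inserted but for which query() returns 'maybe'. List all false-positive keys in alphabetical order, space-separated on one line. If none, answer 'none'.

Start: bits=00000000000
After insert 'pig': sets bits 1 2 7 -> bits=01100001000
After insert 'owl': sets bits 5 6 7 -> bits=01100111000
After insert 'cow': sets bits 3 5 8 -> bits=01110111100
Not inserted: ape eel elk fox gnu koi ram — query each against bits=01110111100:
query ape: checks bit3=1, bit4=0, bit8=1 (has a 0) -> no => not a false positive
query eel: checks bit0=0, bit1=1, bit2=1 (has a 0) -> no => not a false positive
query elk: checks bit3=1, bit6=1 (all 1) -> maybe => FALSE POSITIVE
query fox: checks bit2=1, bit3=1, bit4=0 (has a 0) -> no => not a false positive
query gnu: checks bit4=0, bit6=1, bit9=0 (has a 0) -> no => not a false positive
query koi: checks bit1=1, bit6=1 (all 1) -> maybe => FALSE POSITIVE
query ram: checks bit3=1, bit6=1, bit7=1 (all 1) -> maybe => FALSE POSITIVE
False positives (alphabetical): elk koi ram

Answer: elk koi ram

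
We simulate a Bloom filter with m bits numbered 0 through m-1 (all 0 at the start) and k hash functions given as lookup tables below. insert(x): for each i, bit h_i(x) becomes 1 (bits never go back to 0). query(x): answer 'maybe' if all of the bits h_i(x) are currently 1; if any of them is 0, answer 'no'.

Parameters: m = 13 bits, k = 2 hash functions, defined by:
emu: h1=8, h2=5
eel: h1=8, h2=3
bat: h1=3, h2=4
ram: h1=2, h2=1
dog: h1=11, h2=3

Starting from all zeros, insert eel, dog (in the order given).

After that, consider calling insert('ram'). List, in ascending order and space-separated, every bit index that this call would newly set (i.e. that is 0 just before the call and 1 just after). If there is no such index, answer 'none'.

Answer: 1 2

Derivation:
Start: bits=0000000000000
After insert 'eel': sets bits 3 8 -> bits=0001000010000
After insert 'dog': sets bits 3 11 -> bits=0001000010010
insert 'ram' would touch bits 1 2; currently bit1=0, bit2=0
Bits that are 0 among those (would change 0->1): 1 2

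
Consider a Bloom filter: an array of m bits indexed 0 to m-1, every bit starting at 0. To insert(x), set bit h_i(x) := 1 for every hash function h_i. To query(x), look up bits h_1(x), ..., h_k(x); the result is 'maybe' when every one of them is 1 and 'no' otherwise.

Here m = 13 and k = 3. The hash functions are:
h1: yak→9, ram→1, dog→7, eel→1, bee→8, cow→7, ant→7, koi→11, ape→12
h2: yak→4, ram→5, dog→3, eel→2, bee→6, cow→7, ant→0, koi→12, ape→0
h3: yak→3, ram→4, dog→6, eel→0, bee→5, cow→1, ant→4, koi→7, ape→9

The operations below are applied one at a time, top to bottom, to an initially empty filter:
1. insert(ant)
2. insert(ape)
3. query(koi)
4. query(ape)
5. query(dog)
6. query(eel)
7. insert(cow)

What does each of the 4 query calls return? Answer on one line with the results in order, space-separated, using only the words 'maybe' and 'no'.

Start: bits=0000000000000
Op 1: insert ant -> sets bits 0 4 7 -> bits=1000100100000
Op 2: insert ape -> sets bits 0 9 12 -> bits=1000100101001
Op 3: query koi -> checks bit7=1, bit11=0, bit12=1 (has a 0) -> no
Op 4: query ape -> checks bit0=1, bit9=1, bit12=1 (all 1) -> maybe
Op 5: query dog -> checks bit3=0, bit6=0, bit7=1 (has a 0) -> no
Op 6: query eel -> checks bit0=1, bit1=0, bit2=0 (has a 0) -> no
Op 7: insert cow -> sets bits 1 7 -> bits=1100100101001
Query results in order: no maybe no no

Answer: no maybe no no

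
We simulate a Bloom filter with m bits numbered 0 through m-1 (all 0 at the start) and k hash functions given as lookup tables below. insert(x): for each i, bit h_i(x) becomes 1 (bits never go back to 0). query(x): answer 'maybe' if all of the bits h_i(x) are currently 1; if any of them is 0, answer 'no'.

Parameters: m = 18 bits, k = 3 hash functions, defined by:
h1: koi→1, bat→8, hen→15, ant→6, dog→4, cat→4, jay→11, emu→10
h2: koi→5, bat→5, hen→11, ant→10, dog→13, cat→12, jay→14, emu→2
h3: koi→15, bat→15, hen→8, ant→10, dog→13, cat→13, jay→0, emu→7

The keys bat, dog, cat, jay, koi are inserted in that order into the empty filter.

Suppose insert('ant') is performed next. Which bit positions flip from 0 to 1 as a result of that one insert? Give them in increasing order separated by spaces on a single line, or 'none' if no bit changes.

Answer: 6 10

Derivation:
Start: bits=000000000000000000
After insert 'bat': sets bits 5 8 15 -> bits=000001001000000100
After insert 'dog': sets bits 4 13 -> bits=000011001000010100
After insert 'cat': sets bits 4 12 13 -> bits=000011001000110100
After insert 'jay': sets bits 0 11 14 -> bits=100011001001111100
After insert 'koi': sets bits 1 5 15 -> bits=110011001001111100
insert 'ant' would touch bits 6 10; currently bit6=0, bit10=0
Bits that are 0 among those (would change 0->1): 6 10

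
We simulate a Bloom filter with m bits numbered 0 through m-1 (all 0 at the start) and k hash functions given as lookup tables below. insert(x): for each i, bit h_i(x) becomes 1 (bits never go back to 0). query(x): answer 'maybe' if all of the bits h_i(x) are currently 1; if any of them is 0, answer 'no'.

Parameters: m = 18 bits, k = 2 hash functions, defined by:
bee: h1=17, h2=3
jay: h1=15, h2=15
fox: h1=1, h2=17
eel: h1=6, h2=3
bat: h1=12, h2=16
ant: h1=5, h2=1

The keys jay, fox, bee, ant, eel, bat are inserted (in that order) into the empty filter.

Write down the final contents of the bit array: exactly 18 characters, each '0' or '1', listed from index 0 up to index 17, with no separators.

Start: bits=000000000000000000
After insert 'jay': sets bits 15 -> bits=000000000000000100
After insert 'fox': sets bits 1 17 -> bits=010000000000000101
After insert 'bee': sets bits 3 17 -> bits=010100000000000101
After insert 'ant': sets bits 1 5 -> bits=010101000000000101
After insert 'eel': sets bits 3 6 -> bits=010101100000000101
After insert 'bat': sets bits 12 16 -> bits=010101100000100111

Answer: 010101100000100111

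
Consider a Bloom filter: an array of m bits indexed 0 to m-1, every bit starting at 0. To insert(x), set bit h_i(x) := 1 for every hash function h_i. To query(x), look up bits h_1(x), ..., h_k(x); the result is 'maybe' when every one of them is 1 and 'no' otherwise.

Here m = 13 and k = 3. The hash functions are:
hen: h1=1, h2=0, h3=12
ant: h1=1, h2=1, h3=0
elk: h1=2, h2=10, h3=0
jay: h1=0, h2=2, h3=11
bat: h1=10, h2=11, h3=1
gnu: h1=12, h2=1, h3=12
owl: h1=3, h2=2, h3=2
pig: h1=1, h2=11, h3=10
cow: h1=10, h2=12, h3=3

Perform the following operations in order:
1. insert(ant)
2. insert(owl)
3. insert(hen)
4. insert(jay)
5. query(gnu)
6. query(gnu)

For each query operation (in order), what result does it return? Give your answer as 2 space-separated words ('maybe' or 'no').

Start: bits=0000000000000
Op 1: insert ant -> sets bits 0 1 -> bits=1100000000000
Op 2: insert owl -> sets bits 2 3 -> bits=1111000000000
Op 3: insert hen -> sets bits 0 1 12 -> bits=1111000000001
Op 4: insert jay -> sets bits 0 2 11 -> bits=1111000000011
Op 5: query gnu -> checks bit1=1, bit12=1 (all 1) -> maybe
Op 6: query gnu -> checks bit1=1, bit12=1 (all 1) -> maybe
Query results in order: maybe maybe

Answer: maybe maybe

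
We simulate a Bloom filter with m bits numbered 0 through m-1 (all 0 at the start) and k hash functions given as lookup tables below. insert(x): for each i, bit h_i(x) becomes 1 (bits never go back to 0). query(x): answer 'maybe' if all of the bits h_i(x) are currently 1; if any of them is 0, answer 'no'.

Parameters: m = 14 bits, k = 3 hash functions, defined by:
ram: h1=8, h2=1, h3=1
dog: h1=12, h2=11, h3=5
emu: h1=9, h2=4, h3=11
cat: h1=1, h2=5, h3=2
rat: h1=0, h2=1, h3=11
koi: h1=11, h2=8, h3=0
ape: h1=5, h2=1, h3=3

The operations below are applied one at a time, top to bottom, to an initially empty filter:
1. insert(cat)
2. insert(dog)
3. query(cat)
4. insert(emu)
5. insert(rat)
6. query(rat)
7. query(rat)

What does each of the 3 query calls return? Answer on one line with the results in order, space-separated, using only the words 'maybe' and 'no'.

Start: bits=00000000000000
Op 1: insert cat -> sets bits 1 2 5 -> bits=01100100000000
Op 2: insert dog -> sets bits 5 11 12 -> bits=01100100000110
Op 3: query cat -> checks bit1=1, bit2=1, bit5=1 (all 1) -> maybe
Op 4: insert emu -> sets bits 4 9 11 -> bits=01101100010110
Op 5: insert rat -> sets bits 0 1 11 -> bits=11101100010110
Op 6: query rat -> checks bit0=1, bit1=1, bit11=1 (all 1) -> maybe
Op 7: query rat -> checks bit0=1, bit1=1, bit11=1 (all 1) -> maybe
Query results in order: maybe maybe maybe

Answer: maybe maybe maybe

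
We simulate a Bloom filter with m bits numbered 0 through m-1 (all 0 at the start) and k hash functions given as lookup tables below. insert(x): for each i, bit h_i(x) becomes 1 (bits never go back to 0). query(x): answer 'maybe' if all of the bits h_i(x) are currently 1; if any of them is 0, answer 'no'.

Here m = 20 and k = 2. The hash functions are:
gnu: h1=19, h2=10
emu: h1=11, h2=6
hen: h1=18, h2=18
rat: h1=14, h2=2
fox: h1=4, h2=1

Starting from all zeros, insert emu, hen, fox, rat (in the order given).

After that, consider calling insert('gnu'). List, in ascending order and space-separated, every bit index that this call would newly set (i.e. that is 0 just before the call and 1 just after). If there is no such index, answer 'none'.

Start: bits=00000000000000000000
After insert 'emu': sets bits 6 11 -> bits=00000010000100000000
After insert 'hen': sets bits 18 -> bits=00000010000100000010
After insert 'fox': sets bits 1 4 -> bits=01001010000100000010
After insert 'rat': sets bits 2 14 -> bits=01101010000100100010
insert 'gnu' would touch bits 10 19; currently bit10=0, bit19=0
Bits that are 0 among those (would change 0->1): 10 19

Answer: 10 19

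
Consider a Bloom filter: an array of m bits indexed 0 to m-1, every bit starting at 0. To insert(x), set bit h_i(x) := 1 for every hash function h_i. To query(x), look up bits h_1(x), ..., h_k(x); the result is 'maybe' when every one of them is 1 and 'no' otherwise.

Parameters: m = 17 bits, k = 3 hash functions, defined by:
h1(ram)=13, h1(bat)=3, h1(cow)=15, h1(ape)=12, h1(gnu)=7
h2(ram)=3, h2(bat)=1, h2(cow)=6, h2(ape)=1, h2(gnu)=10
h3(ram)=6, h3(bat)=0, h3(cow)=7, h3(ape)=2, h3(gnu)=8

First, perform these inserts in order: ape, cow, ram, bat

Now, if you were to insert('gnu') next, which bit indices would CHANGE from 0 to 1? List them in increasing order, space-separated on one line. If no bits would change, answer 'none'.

Answer: 8 10

Derivation:
Start: bits=00000000000000000
After insert 'ape': sets bits 1 2 12 -> bits=01100000000010000
After insert 'cow': sets bits 6 7 15 -> bits=01100011000010010
After insert 'ram': sets bits 3 6 13 -> bits=01110011000011010
After insert 'bat': sets bits 0 1 3 -> bits=11110011000011010
insert 'gnu' would touch bits 7 8 10; currently bit7=1, bit8=0, bit10=0
Bits that are 0 among those (would change 0->1): 8 10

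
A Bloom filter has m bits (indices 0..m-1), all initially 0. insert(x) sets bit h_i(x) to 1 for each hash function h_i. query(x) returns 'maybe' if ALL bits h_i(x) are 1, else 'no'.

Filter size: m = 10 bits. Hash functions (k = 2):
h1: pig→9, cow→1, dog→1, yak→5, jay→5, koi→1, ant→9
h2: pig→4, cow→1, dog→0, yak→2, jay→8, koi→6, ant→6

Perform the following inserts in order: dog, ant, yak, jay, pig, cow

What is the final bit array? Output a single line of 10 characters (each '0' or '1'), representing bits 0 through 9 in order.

Start: bits=0000000000
After insert 'dog': sets bits 0 1 -> bits=1100000000
After insert 'ant': sets bits 6 9 -> bits=1100001001
After insert 'yak': sets bits 2 5 -> bits=1110011001
After insert 'jay': sets bits 5 8 -> bits=1110011011
After insert 'pig': sets bits 4 9 -> bits=1110111011
After insert 'cow': sets bits 1 -> bits=1110111011

Answer: 1110111011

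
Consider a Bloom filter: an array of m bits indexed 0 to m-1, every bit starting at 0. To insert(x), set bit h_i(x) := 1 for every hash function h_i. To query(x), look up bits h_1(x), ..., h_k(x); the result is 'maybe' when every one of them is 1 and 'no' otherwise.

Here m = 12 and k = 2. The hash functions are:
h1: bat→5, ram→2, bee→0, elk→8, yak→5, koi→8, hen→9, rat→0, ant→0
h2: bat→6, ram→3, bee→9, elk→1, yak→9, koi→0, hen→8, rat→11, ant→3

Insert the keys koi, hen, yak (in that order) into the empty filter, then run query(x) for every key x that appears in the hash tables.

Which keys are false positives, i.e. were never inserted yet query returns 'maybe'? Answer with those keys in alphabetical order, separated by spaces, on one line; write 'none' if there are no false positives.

Answer: bee

Derivation:
Start: bits=000000000000
After insert 'koi': sets bits 0 8 -> bits=100000001000
After insert 'hen': sets bits 8 9 -> bits=100000001100
After insert 'yak': sets bits 5 9 -> bits=100001001100
Not inserted: ant bat bee elk ram rat — query each against bits=100001001100:
query ant: checks bit0=1, bit3=0 (has a 0) -> no => not a false positive
query bat: checks bit5=1, bit6=0 (has a 0) -> no => not a false positive
query bee: checks bit0=1, bit9=1 (all 1) -> maybe => FALSE POSITIVE
query elk: checks bit1=0, bit8=1 (has a 0) -> no => not a false positive
query ram: checks bit2=0, bit3=0 (has a 0) -> no => not a false positive
query rat: checks bit0=1, bit11=0 (has a 0) -> no => not a false positive
False positives (alphabetical): bee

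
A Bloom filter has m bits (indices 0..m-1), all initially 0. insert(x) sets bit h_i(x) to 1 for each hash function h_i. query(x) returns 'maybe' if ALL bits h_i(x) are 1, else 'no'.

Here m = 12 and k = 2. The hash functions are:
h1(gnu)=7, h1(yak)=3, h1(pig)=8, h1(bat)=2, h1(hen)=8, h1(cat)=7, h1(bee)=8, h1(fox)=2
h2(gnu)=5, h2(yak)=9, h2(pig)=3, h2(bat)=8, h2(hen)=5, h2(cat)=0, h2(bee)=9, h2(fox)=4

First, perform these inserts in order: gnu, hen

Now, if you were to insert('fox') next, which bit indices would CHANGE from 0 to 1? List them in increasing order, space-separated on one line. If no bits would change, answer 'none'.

Start: bits=000000000000
After insert 'gnu': sets bits 5 7 -> bits=000001010000
After insert 'hen': sets bits 5 8 -> bits=000001011000
insert 'fox' would touch bits 2 4; currently bit2=0, bit4=0
Bits that are 0 among those (would change 0->1): 2 4

Answer: 2 4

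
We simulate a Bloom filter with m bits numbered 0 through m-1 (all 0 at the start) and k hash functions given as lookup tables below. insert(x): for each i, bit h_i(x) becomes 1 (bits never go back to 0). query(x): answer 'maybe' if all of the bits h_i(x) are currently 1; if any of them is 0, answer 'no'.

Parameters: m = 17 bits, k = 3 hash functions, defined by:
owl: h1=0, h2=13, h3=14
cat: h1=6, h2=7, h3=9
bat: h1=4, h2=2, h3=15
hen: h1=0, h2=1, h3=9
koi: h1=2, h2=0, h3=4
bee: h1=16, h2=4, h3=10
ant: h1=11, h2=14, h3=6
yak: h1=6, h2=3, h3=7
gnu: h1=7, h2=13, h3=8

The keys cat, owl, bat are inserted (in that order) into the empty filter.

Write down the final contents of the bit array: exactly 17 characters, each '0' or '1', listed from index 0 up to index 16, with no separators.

Start: bits=00000000000000000
After insert 'cat': sets bits 6 7 9 -> bits=00000011010000000
After insert 'owl': sets bits 0 13 14 -> bits=10000011010001100
After insert 'bat': sets bits 2 4 15 -> bits=10101011010001110

Answer: 10101011010001110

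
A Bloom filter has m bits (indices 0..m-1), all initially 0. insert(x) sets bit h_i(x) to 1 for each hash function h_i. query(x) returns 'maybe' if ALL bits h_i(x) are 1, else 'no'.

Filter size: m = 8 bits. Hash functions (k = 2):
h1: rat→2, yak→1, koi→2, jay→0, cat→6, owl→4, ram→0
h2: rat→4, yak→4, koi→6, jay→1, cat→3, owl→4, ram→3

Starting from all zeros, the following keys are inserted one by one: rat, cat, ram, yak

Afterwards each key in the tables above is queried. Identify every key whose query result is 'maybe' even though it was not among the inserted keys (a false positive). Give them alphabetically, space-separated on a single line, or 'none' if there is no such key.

Start: bits=00000000
After insert 'rat': sets bits 2 4 -> bits=00101000
After insert 'cat': sets bits 3 6 -> bits=00111010
After insert 'ram': sets bits 0 3 -> bits=10111010
After insert 'yak': sets bits 1 4 -> bits=11111010
Not inserted: jay koi owl — query each against bits=11111010:
query jay: checks bit0=1, bit1=1 (all 1) -> maybe => FALSE POSITIVE
query koi: checks bit2=1, bit6=1 (all 1) -> maybe => FALSE POSITIVE
query owl: checks bit4=1 (all 1) -> maybe => FALSE POSITIVE
False positives (alphabetical): jay koi owl

Answer: jay koi owl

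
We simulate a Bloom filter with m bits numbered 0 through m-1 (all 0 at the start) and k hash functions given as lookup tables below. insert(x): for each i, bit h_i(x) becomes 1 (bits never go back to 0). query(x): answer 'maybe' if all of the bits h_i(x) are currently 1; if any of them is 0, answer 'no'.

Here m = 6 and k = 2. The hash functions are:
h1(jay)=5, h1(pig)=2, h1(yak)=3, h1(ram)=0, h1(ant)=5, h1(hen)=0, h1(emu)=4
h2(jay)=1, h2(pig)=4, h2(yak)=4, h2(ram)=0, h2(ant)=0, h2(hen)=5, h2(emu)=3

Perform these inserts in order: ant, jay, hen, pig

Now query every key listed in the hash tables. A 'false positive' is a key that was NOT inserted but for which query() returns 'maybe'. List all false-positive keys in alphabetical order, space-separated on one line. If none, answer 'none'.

Answer: ram

Derivation:
Start: bits=000000
After insert 'ant': sets bits 0 5 -> bits=100001
After insert 'jay': sets bits 1 5 -> bits=110001
After insert 'hen': sets bits 0 5 -> bits=110001
After insert 'pig': sets bits 2 4 -> bits=111011
Not inserted: emu ram yak — query each against bits=111011:
query emu: checks bit3=0, bit4=1 (has a 0) -> no => not a false positive
query ram: checks bit0=1 (all 1) -> maybe => FALSE POSITIVE
query yak: checks bit3=0, bit4=1 (has a 0) -> no => not a false positive
False positives (alphabetical): ram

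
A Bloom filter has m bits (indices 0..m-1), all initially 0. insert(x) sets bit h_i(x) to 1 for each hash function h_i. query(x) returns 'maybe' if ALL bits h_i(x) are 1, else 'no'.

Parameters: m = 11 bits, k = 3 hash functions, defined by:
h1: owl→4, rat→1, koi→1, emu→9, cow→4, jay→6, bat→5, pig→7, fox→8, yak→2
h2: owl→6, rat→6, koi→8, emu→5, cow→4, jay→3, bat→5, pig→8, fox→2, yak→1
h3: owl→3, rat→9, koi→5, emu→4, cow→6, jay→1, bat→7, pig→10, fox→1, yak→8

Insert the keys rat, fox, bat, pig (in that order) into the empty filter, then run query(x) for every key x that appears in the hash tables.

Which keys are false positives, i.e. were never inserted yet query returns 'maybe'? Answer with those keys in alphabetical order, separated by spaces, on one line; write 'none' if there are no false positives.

Answer: koi yak

Derivation:
Start: bits=00000000000
After insert 'rat': sets bits 1 6 9 -> bits=01000010010
After insert 'fox': sets bits 1 2 8 -> bits=01100010110
After insert 'bat': sets bits 5 7 -> bits=01100111110
After insert 'pig': sets bits 7 8 10 -> bits=01100111111
Not inserted: cow emu jay koi owl yak — query each against bits=01100111111:
query cow: checks bit4=0, bit6=1 (has a 0) -> no => not a false positive
query emu: checks bit4=0, bit5=1, bit9=1 (has a 0) -> no => not a false positive
query jay: checks bit1=1, bit3=0, bit6=1 (has a 0) -> no => not a false positive
query koi: checks bit1=1, bit5=1, bit8=1 (all 1) -> maybe => FALSE POSITIVE
query owl: checks bit3=0, bit4=0, bit6=1 (has a 0) -> no => not a false positive
query yak: checks bit1=1, bit2=1, bit8=1 (all 1) -> maybe => FALSE POSITIVE
False positives (alphabetical): koi yak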